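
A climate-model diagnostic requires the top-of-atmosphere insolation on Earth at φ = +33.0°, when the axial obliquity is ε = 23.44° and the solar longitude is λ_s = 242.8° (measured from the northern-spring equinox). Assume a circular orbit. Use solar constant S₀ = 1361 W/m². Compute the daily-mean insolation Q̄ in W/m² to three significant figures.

Solar declination: sin δ = sin ε · sin λ_s = sin 23.44° × sin 242.8° = -0.35380, so δ = -20.720°.
cos H₀ = −tan(+33.0°) tan(-20.720°) = 0.2456, H₀ = 1.3226 rad.
Bracket: H₀ sin φ sin δ + cos φ cos δ sin H₀ = 1.3226×0.54464×-0.35380 + 0.83867×0.93532×0.96936 = -0.254857 + 0.760390 = 0.505533.
Q̄ = (S₀/π) × [bracket] = (1361/π) × 0.505533 = 219.0 W/m².

Q̄ ≈ 219 W/m²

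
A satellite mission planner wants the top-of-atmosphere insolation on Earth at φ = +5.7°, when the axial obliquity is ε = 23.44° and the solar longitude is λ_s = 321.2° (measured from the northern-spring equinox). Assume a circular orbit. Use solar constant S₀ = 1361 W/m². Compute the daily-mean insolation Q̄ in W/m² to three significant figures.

Q̄ ≈ 401 W/m²

Solar declination: sin δ = sin ε · sin λ_s = sin 23.44° × sin 321.2° = -0.24926, so δ = -14.433°.
cos H₀ = −tan(+5.7°) tan(-14.433°) = 0.0257, H₀ = 1.5451 rad.
Bracket: H₀ sin φ sin δ + cos φ cos δ sin H₀ = 1.5451×0.09932×-0.24926 + 0.99506×0.96844×0.99967 = -0.038251 + 0.963338 = 0.925087.
Q̄ = (S₀/π) × [bracket] = (1361/π) × 0.925087 = 400.8 W/m².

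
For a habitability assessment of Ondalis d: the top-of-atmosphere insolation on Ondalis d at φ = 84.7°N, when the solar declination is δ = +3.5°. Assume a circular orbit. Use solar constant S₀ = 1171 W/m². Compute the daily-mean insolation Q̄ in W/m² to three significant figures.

cos H₀ = −tan(+84.7°) tan(+3.500°) = -0.6593, H₀ = 2.2907 rad.
Bracket: H₀ sin φ sin δ + cos φ cos δ sin H₀ = 2.2907×0.99572×0.06105 + 0.09237×0.99813×0.75187 = 0.139249 + 0.069320 = 0.208569.
Q̄ = (S₀/π) × [bracket] = (1171/π) × 0.208569 = 77.74 W/m².

Q̄ ≈ 77.7 W/m²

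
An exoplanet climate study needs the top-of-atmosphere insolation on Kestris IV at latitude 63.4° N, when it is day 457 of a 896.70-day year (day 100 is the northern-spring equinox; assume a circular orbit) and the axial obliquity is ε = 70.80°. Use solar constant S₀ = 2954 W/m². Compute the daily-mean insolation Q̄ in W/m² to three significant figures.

Q̄ ≈ 1.49e+03 W/m²

Solar longitude: λ_s = 360° × (457 − 100)/896.70 = 143.326°.
sin δ = sin 70.80° × sin 143.326° = 0.56405, so δ = +34.336°.
cos H₀ = −tan(+63.4°) tan(+34.336°) = -1.3641 ≤ −1 ⇒ polar day, H₀ = π.
Bracket: H₀ sin φ sin δ + cos φ cos δ sin H₀ = 3.1416×0.89415×0.56405 + 0.44776×0.82574×0.00000 = 1.584451 + 0.000000 = 1.584451.
Q̄ = (S₀/π) × [bracket] = (2954/π) × 1.584451 = 1490 W/m².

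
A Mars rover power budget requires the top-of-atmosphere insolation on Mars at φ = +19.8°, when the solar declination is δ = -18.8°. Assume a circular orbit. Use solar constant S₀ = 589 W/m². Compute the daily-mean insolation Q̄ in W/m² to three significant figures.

Q̄ ≈ 136 W/m²

cos H₀ = −tan(+19.8°) tan(-18.800°) = 0.1226, H₀ = 1.4479 rad.
Bracket: H₀ sin φ sin δ + cos φ cos δ sin H₀ = 1.4479×0.33874×-0.32227 + 0.94088×0.94665×0.99246 = -0.158061 + 0.883968 = 0.725907.
Q̄ = (S₀/π) × [bracket] = (589/π) × 0.725907 = 136.1 W/m².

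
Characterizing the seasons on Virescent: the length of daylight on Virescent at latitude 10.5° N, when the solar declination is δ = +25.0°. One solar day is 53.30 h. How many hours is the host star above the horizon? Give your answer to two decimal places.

cos h₀ = −tan ϕ · tan δ = −tan(+10.5°) × tan(+25.000°) = -0.0864, so h₀ = 1.6573 rad = 94.96°.
Daylight = 2h₀/(2π) × 53.30 h = (1.6573/π) × 53.30 = 28.12 h.

28.12 h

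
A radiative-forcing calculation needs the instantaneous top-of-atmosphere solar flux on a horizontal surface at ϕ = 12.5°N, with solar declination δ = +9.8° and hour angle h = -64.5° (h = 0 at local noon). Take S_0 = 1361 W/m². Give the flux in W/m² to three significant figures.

cos θ_z = sin ϕ sin δ + cos ϕ cos δ cos h = 0.036840 + 0.414173 = 0.451013.
Flux = S_0 · cos θ_z = 1361 × 0.451013 = 613.8 W/m².

614 W/m²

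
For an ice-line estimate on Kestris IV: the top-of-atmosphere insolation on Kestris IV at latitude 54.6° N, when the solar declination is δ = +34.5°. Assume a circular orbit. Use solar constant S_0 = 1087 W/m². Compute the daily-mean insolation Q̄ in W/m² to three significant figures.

cos h₀ = −tan(+54.6°) tan(+34.500°) = -0.9671, h₀ = 2.8844 rad.
Bracket: h₀ sin ϕ sin δ + cos ϕ cos δ sin h₀ = 2.8844×0.81513×0.56641 + 0.57928×0.82413×0.25440 = 1.331721 + 0.121451 = 1.453172.
Q̄ = (S_0/π) × [bracket] = (1087/π) × 1.453172 = 502.8 W/m².

Q̄ ≈ 503 W/m²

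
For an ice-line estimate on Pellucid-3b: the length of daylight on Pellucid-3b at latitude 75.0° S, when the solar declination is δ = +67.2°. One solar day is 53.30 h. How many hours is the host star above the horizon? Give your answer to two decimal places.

cos H₀ = −tan φ · tan δ = 8.8782 ≥ 1, so the host star never rises (polar night) and H₀ = 0.
Daylight = 2H₀/(2π) × 53.30 h = (0.0000/π) × 53.30 = 0.00 h.

0.00 h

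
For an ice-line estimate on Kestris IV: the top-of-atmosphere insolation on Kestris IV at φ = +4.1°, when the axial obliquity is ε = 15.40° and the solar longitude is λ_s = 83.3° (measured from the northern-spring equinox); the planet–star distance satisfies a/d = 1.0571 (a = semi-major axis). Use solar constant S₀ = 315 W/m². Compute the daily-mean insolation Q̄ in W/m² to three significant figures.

Q̄ ≈ 111 W/m²

Solar declination: sin δ = sin ε · sin λ_s = sin 15.40° × sin 83.3° = 0.26374, so δ = +15.292°.
cos H₀ = −tan(+4.1°) tan(+15.292°) = -0.0196, H₀ = 1.5904 rad.
Bracket: H₀ sin φ sin δ + cos φ cos δ sin H₀ = 1.5904×0.07150×0.26374 + 0.99744×0.96459×0.99981 = 0.029991 + 0.961938 = 0.991929.
Inverse-square distance factor (a/d)² = 1.0571² = 1.117460.
Q̄ = (S₀/π) × 1.117460 × [bracket] = (315/π) × 1.117460 × 0.991929 = 111.1 W/m².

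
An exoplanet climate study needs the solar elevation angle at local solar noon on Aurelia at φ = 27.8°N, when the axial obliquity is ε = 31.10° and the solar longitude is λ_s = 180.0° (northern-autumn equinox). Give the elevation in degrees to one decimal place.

Solar declination: sin δ = sin ε · sin λ_s = sin 31.10° × sin 180.0° = 0.00000, so δ = +0.000°.
At local noon the hour angle is zero, so the zenith angle equals |φ − δ| = |+27.8° − (+0.000°)| = 27.800°.
Elevation = 90° − 27.800° = 62.2°.

62.2°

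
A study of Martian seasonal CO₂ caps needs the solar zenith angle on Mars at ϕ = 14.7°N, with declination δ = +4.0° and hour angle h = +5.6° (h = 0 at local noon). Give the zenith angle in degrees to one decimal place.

θ_z = 12.0°

cos θ_z = sin ϕ sin δ + cos ϕ cos δ cos h = 0.017701 + 0.960306 = 0.978007.
θ_z = arccos(0.978007) = 12.0°.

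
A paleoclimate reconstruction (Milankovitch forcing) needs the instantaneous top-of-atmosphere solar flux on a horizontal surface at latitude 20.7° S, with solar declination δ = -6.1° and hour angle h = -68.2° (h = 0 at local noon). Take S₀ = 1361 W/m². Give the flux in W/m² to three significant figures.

cos θ_z = sin φ sin δ + cos φ cos δ cos h = 0.037562 + 0.345427 = 0.382989.
Flux = S₀ · cos θ_z = 1361 × 0.382989 = 521.2 W/m².

521 W/m²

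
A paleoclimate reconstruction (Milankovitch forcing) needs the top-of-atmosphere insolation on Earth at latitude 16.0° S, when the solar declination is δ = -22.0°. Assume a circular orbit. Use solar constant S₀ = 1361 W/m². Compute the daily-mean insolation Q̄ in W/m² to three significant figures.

Q̄ ≈ 459 W/m²

cos H₀ = −tan(-16.0°) tan(-22.000°) = -0.1159, H₀ = 1.6869 rad.
Bracket: H₀ sin φ sin δ + cos φ cos δ sin H₀ = 1.6869×-0.27564×-0.37461 + 0.96126×0.92718×0.99327 = 0.174185 + 0.885263 = 1.059448.
Q̄ = (S₀/π) × [bracket] = (1361/π) × 1.059448 = 459.0 W/m².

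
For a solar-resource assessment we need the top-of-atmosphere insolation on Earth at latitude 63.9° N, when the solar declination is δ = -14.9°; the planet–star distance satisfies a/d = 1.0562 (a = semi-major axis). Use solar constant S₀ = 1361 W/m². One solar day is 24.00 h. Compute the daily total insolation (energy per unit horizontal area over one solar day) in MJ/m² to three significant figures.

cos H₀ = −tan(+63.9°) tan(-14.900°) = 0.5431, H₀ = 0.9966 rad.
Bracket: H₀ sin φ sin δ + cos φ cos δ sin H₀ = 0.9966×0.89803×-0.25713 + 0.43994×0.96638×0.83964 = -0.230125 + 0.356972 = 0.126847.
Inverse-square distance factor (a/d)² = 1.0562² = 1.115558.
Q̄ = (S₀/π) × 1.115558 × [bracket] = (1361/π) × 1.115558 × 0.126847 = 61.303 W/m².
Daily total = Q̄ × 24.00 h × 3600 s/h = 61.303 × 24.00 × 3600 / 10⁶ = 5.297 MJ/m².

5.30 MJ/m²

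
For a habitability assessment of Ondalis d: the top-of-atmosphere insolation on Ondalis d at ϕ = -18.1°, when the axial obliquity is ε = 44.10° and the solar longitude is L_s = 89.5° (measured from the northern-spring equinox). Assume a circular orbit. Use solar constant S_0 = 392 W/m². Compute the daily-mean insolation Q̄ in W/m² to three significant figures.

Solar declination: sin δ = sin ε · sin L_s = sin 44.10° × sin 89.5° = 0.69589, so δ = +44.098°.
cos h₀ = −tan(-18.1°) tan(+44.098°) = 0.3167, h₀ = 1.2485 rad.
Bracket: h₀ sin ϕ sin δ + cos ϕ cos δ sin h₀ = 1.2485×-0.31068×0.69589 + 0.95052×0.71815×0.94852 = -0.269925 + 0.647475 = 0.377550.
Q̄ = (S_0/π) × [bracket] = (392/π) × 0.377550 = 47.11 W/m².

Q̄ ≈ 47.1 W/m²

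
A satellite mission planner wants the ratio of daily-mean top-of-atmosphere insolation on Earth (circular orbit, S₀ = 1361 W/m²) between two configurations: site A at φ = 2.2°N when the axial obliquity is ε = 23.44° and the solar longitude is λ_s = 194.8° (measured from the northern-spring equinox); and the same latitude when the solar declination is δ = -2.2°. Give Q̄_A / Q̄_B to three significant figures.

— Configuration A (φ=+2.2°):
Solar declination: sin δ = sin ε · sin λ_s = sin 23.44° × sin 194.8° = -0.10161, so δ = -5.832°.
cos H₀ = −tan(+2.2°) tan(-5.832°) = 0.0039, H₀ = 1.5669 rad.
Bracket: H₀ sin φ sin δ + cos φ cos δ sin H₀ = 1.5669×0.03839×-0.10161 + 0.99926×0.99482×0.99999 = -0.006112 + 0.994074 = 0.987962.
Q̄ = (S₀/π) × [bracket] = (1361/π) × 0.987962 = 428.00 W/m².
— Configuration B (φ=+2.2°):
cos H₀ = −tan(+2.2°) tan(-2.200°) = 0.0015, H₀ = 1.5693 rad.
Bracket: H₀ sin φ sin δ + cos φ cos δ sin H₀ = 1.5693×0.03839×-0.03839 + 0.99926×0.99926×1.00000 = -0.002313 + 0.998521 = 0.996208.
Q̄ = (S₀/π) × [bracket] = (1361/π) × 0.996208 = 431.58 W/m².
Ratio Q̄_A / Q̄_B = 428.00 / 431.58 = 0.9917.

Q̄_A / Q̄_B ≈ 0.992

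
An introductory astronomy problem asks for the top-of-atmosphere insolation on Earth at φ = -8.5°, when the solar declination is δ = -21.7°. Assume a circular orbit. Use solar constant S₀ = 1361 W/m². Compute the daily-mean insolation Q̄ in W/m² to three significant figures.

cos H₀ = −tan(-8.5°) tan(-21.700°) = -0.0595, H₀ = 1.6303 rad.
Bracket: H₀ sin φ sin δ + cos φ cos δ sin H₀ = 1.6303×-0.14781×-0.36975 + 0.98902×0.92913×0.99823 = 0.089100 + 0.917302 = 1.006402.
Q̄ = (S₀/π) × [bracket] = (1361/π) × 1.006402 = 436.0 W/m².

Q̄ ≈ 436 W/m²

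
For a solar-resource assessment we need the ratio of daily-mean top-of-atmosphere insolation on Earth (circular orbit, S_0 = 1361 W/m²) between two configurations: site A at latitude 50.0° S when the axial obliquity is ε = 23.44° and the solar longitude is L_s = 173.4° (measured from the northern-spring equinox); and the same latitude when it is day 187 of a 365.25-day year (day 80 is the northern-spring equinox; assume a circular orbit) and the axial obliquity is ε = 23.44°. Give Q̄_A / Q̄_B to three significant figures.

Q̄_A / Q̄_B ≈ 2.85

— Configuration A (ϕ=-50.0°):
Solar declination: sin δ = sin ε · sin L_s = sin 23.44° × sin 173.4° = 0.04572, so δ = +2.621°.
cos h₀ = −tan(-50.0°) tan(+2.621°) = 0.0545, h₀ = 1.5162 rad.
Bracket: h₀ sin ϕ sin δ + cos ϕ cos δ sin h₀ = 1.5162×-0.76604×0.04572 + 0.64279×0.99895×0.99851 = -0.053102 + 0.641158 = 0.588056.
Q̄ = (S_0/π) × [bracket] = (1361/π) × 0.588056 = 254.76 W/m².
— Configuration B (ϕ=-50.0°):
Solar longitude: L_s = 360° × (187 − 80)/365.25 = 105.462°.
sin δ = sin 23.44° × sin 105.462° = 0.38339, so δ = +22.544°.
cos h₀ = −tan(-50.0°) tan(+22.544°) = 0.4947, h₀ = 1.0533 rad.
Bracket: h₀ sin ϕ sin δ + cos ϕ cos δ sin h₀ = 1.0533×-0.76604×0.38339 + 0.64279×0.92359×0.86906 = -0.309346 + 0.515939 = 0.206593.
Q̄ = (S_0/π) × [bracket] = (1361/π) × 0.206593 = 89.500 W/m².
Ratio Q̄_A / Q̄_B = 254.76 / 89.500 = 2.846.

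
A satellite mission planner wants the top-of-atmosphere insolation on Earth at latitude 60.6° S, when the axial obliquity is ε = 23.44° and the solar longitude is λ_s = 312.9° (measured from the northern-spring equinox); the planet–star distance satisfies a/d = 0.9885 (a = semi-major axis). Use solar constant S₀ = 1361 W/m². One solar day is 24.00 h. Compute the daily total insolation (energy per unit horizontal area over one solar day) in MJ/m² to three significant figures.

34.3 MJ/m²

Solar declination: sin δ = sin ε · sin λ_s = sin 23.44° × sin 312.9° = -0.29140, so δ = -16.942°.
cos H₀ = −tan(-60.6°) tan(-16.942°) = -0.5406, H₀ = 2.1420 rad.
Bracket: H₀ sin φ sin δ + cos φ cos δ sin H₀ = 2.1420×-0.87121×-0.29140 + 0.49090×0.95660×0.84127 = 0.543791 + 0.395056 = 0.938847.
Inverse-square distance factor (a/d)² = 0.9885² = 0.977132.
Q̄ = (S₀/π) × 0.977132 × [bracket] = (1361/π) × 0.977132 × 0.938847 = 397.43 W/m².
Daily total = Q̄ × 24.00 h × 3600 s/h = 397.43 × 24.00 × 3600 / 10⁶ = 34.34 MJ/m².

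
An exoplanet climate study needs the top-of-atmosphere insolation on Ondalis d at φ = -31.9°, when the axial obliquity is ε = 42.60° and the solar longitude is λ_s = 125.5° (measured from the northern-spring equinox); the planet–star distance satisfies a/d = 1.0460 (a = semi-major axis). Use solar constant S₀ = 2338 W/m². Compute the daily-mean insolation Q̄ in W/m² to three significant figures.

Q̄ ≈ 254 W/m²

Solar declination: sin δ = sin ε · sin λ_s = sin 42.60° × sin 125.5° = 0.55106, so δ = +33.439°.
cos H₀ = −tan(-31.9°) tan(+33.439°) = 0.4110, H₀ = 1.1472 rad.
Bracket: H₀ sin φ sin δ + cos φ cos δ sin H₀ = 1.1472×-0.52844×0.55106 + 0.84897×0.83447×0.91162 = -0.334067 + 0.645828 = 0.311761.
Inverse-square distance factor (a/d)² = 1.0460² = 1.094116.
Q̄ = (S₀/π) × 1.094116 × [bracket] = (2338/π) × 1.094116 × 0.311761 = 253.9 W/m².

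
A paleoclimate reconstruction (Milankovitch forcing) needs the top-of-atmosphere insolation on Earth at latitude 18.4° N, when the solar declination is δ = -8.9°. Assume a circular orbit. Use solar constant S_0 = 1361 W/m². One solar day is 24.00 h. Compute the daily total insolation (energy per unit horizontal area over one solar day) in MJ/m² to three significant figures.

32.3 MJ/m²

cos h₀ = −tan(+18.4°) tan(-8.900°) = 0.0521, h₀ = 1.5187 rad.
Bracket: h₀ sin ϕ sin δ + cos ϕ cos δ sin h₀ = 1.5187×0.31565×-0.15471 + 0.94888×0.98796×0.99864 = -0.074165 + 0.936181 = 0.862016.
Q̄ = (S_0/π) × [bracket] = (1361/π) × 0.862016 = 373.44 W/m².
Daily total = Q̄ × 24.00 h × 3600 s/h = 373.44 × 24.00 × 3600 / 10⁶ = 32.27 MJ/m².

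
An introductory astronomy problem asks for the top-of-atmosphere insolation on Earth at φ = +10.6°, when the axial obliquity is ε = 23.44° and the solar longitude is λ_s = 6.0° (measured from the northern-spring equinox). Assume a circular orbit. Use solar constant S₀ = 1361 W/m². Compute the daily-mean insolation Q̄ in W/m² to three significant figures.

Solar declination: sin δ = sin ε · sin λ_s = sin 23.44° × sin 6.0° = 0.04158, so δ = +2.383°.
cos H₀ = −tan(+10.6°) tan(+2.383°) = -0.0078, H₀ = 1.5786 rad.
Bracket: H₀ sin φ sin δ + cos φ cos δ sin H₀ = 1.5786×0.18395×0.04158 + 0.98294×0.99914×0.99997 = 0.012074 + 0.982065 = 0.994139.
Q̄ = (S₀/π) × [bracket] = (1361/π) × 0.994139 = 430.7 W/m².

Q̄ ≈ 431 W/m²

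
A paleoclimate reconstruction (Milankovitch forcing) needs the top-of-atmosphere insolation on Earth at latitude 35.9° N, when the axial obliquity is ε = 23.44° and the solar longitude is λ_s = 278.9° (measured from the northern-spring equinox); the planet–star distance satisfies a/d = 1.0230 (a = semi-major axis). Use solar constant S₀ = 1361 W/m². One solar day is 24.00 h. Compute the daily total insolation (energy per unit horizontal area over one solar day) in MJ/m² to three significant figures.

Solar declination: sin δ = sin ε · sin λ_s = sin 23.44° × sin 278.9° = -0.39300, so δ = -23.141°.
cos H₀ = −tan(+35.9°) tan(-23.141°) = 0.3094, H₀ = 1.2563 rad.
Bracket: H₀ sin φ sin δ + cos φ cos δ sin H₀ = 1.2563×0.58637×-0.39300 + 0.81004×0.91954×0.95094 = -0.289506 + 0.708321 = 0.418815.
Inverse-square distance factor (a/d)² = 1.0230² = 1.046529.
Q̄ = (S₀/π) × 1.046529 × [bracket] = (1361/π) × 1.046529 × 0.418815 = 189.88 W/m².
Daily total = Q̄ × 24.00 h × 3600 s/h = 189.88 × 24.00 × 3600 / 10⁶ = 16.41 MJ/m².

16.4 MJ/m²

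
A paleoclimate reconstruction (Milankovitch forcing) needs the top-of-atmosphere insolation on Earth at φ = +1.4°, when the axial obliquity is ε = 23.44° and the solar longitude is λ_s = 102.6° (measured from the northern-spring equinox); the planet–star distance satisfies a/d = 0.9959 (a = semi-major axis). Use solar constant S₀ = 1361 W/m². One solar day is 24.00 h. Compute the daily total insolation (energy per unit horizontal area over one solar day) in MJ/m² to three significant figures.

Solar declination: sin δ = sin ε · sin λ_s = sin 23.44° × sin 102.6° = 0.38821, so δ = +22.843°.
cos H₀ = −tan(+1.4°) tan(+22.843°) = -0.0103, H₀ = 1.5811 rad.
Bracket: H₀ sin φ sin δ + cos φ cos δ sin H₀ = 1.5811×0.02443×0.38821 + 0.99970×0.92157×0.99995 = 0.014995 + 0.921247 = 0.936242.
Inverse-square distance factor (a/d)² = 0.9959² = 0.991817.
Q̄ = (S₀/π) × 0.991817 × [bracket] = (1361/π) × 0.991817 × 0.936242 = 402.28 W/m².
Daily total = Q̄ × 24.00 h × 3600 s/h = 402.28 × 24.00 × 3600 / 10⁶ = 34.76 MJ/m².

34.8 MJ/m²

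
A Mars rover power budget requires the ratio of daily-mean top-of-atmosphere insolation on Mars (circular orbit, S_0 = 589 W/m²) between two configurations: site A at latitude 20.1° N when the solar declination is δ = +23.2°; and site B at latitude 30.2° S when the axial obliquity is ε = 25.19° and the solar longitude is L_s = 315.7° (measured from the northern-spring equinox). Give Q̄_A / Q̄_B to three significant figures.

Q̄_A / Q̄_B ≈ 1.01

— Configuration A (ϕ=+20.1°):
cos h₀ = −tan(+20.1°) tan(+23.200°) = -0.1568, h₀ = 1.7283 rad.
Bracket: h₀ sin ϕ sin δ + cos ϕ cos δ sin h₀ = 1.7283×0.34366×0.39394 + 0.93909×0.91914×0.98762 = 0.233980 + 0.852469 = 1.086449.
Q̄ = (S_0/π) × [bracket] = (589/π) × 1.086449 = 203.69 W/m².
— Configuration B (ϕ=-30.2°):
Solar declination: sin δ = sin ε · sin L_s = sin 25.19° × sin 315.7° = -0.29726, so δ = -17.293°.
cos h₀ = −tan(-30.2°) tan(-17.293°) = -0.1812, h₀ = 1.7530 rad.
Bracket: h₀ sin ϕ sin δ + cos ϕ cos δ sin h₀ = 1.7530×-0.50302×-0.29726 + 0.86427×0.95480×0.98345 = 0.262122 + 0.811548 = 1.073670.
Q̄ = (S_0/π) × [bracket] = (589/π) × 1.073670 = 201.30 W/m².
Ratio Q̄_A / Q̄_B = 203.69 / 201.30 = 1.012.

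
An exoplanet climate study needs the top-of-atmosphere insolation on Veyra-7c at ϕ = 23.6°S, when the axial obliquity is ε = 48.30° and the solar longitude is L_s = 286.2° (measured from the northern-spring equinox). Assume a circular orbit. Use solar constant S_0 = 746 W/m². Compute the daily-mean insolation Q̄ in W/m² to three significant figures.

Q̄ ≈ 274 W/m²

Solar declination: sin δ = sin ε · sin L_s = sin 48.30° × sin 286.2° = -0.71699, so δ = -45.807°.
cos h₀ = −tan(-23.6°) tan(-45.807°) = -0.4494, h₀ = 2.0369 rad.
Bracket: h₀ sin ϕ sin δ + cos ϕ cos δ sin h₀ = 2.0369×-0.40035×-0.71699 + 0.91636×0.69708×0.89335 = 0.584686 + 0.570651 = 1.155337.
Q̄ = (S_0/π) × [bracket] = (746/π) × 1.155337 = 274.3 W/m².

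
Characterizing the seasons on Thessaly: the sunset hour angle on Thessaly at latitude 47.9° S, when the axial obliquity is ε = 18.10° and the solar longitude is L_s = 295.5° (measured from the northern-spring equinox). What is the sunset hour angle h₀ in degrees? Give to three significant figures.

h₀ = 109°

Solar declination: sin δ = sin ε · sin L_s = sin 18.10° × sin 295.5° = -0.28041, so δ = -16.285°.
cos h₀ = −tan ϕ · tan δ = −tan(-47.9°) × tan(-16.285°) = -0.3233, so h₀ = 1.9000 rad = 108.86°.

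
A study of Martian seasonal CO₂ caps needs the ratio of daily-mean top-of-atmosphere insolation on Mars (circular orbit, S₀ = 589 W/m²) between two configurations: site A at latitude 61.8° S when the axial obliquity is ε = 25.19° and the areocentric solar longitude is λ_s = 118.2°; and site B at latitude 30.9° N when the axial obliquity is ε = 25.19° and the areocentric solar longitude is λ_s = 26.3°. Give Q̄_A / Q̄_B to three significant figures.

Q̄_A / Q̄_B ≈ 0.0508

— Configuration A (φ=-61.8°):
sin δ = sin 25.19° × sin 118.2° = 0.37510, so δ = +22.031°.
cos H₀ = −tan(-61.8°) tan(+22.031°) = 0.7547, H₀ = 0.7157 rad.
Bracket: H₀ sin φ sin δ + cos φ cos δ sin H₀ = 0.7157×-0.88130×0.37510 + 0.47255×0.92698×0.65611 = -0.236593 + 0.287405 = 0.050812.
Q̄ = (S₀/π) × [bracket] = (589/π) × 0.050812 = 9.5265 W/m².
— Configuration B (φ=+30.9°):
sin δ = sin 25.19° × sin 26.3° = 0.18858, so δ = +10.870°.
cos H₀ = −tan(+30.9°) tan(+10.870°) = -0.1149, H₀ = 1.6860 rad.
Bracket: H₀ sin φ sin δ + cos φ cos δ sin H₀ = 1.6860×0.51354×0.18858 + 0.85806×0.98206×0.99337 = 0.163278 + 0.837080 = 1.000358.
Q̄ = (S₀/π) × [bracket] = (589/π) × 1.000358 = 187.55 W/m².
Ratio Q̄_A / Q̄_B = 9.5265 / 187.55 = 0.05079.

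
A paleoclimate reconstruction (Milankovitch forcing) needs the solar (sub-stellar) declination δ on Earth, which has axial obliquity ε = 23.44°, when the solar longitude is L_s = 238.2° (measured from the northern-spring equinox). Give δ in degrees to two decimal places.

sin δ = sin ε · sin L_s = sin 23.44° × sin 238.2° = -0.338078.
δ = arcsin(-0.338078) = -19.76°.

δ = -19.76°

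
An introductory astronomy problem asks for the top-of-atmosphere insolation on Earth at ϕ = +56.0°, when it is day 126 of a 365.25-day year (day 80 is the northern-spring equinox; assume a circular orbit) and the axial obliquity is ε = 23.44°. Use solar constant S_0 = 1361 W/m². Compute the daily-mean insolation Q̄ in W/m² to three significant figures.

Q̄ ≈ 415 W/m²

Solar longitude: L_s = 360° × (126 − 80)/365.25 = 45.339°.
sin δ = sin 23.44° × sin 45.339° = 0.28294, so δ = +16.436°.
cos h₀ = −tan(+56.0°) tan(+16.436°) = -0.4373, h₀ = 2.0234 rad.
Bracket: h₀ sin ϕ sin δ + cos ϕ cos δ sin h₀ = 2.0234×0.82904×0.28294 + 0.55919×0.95914×0.89930 = 0.474626 + 0.482332 = 0.956958.
Q̄ = (S_0/π) × [bracket] = (1361/π) × 0.956958 = 414.6 W/m².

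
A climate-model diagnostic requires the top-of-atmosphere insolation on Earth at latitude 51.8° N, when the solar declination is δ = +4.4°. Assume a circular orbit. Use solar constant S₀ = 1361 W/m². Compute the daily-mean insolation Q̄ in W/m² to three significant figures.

cos H₀ = −tan(+51.8°) tan(+4.400°) = -0.0978, H₀ = 1.6687 rad.
Bracket: H₀ sin φ sin δ + cos φ cos δ sin H₀ = 1.6687×0.78586×0.07672 + 0.61841×0.99705×0.99521 = 0.100608 + 0.613632 = 0.714240.
Q̄ = (S₀/π) × [bracket] = (1361/π) × 0.714240 = 309.4 W/m².

Q̄ ≈ 309 W/m²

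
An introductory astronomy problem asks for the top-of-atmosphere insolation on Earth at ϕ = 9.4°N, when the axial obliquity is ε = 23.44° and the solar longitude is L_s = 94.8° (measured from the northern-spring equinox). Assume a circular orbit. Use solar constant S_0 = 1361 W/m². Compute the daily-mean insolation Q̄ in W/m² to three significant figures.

Solar declination: sin δ = sin ε · sin L_s = sin 23.44° × sin 94.8° = 0.39639, so δ = +23.353°.
cos h₀ = −tan(+9.4°) tan(+23.353°) = -0.0715, h₀ = 1.6423 rad.
Bracket: h₀ sin ϕ sin δ + cos ϕ cos δ sin h₀ = 1.6423×0.16333×0.39639 + 0.98657×0.91808×0.99744 = 0.106326 + 0.903431 = 1.009757.
Q̄ = (S_0/π) × [bracket] = (1361/π) × 1.009757 = 437.4 W/m².

Q̄ ≈ 437 W/m²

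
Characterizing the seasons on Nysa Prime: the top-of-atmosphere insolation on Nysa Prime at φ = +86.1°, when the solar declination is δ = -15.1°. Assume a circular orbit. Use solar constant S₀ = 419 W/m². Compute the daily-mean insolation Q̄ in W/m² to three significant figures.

cos H₀ = −tan(+86.1°) tan(-15.100°) = 3.9579 ≥ 1 ⇒ polar night, H₀ = 0 and Q̄ = 0.

Q̄ ≈ 0.00 W/m²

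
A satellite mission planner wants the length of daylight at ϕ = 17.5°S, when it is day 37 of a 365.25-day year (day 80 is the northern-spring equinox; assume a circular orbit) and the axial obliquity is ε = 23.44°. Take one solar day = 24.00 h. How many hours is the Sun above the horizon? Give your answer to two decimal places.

Solar longitude: L_s = 360° × (37 − 80)/365.25 = -42.382°, i.e. -42.382° + 360° = 317.618°.
sin δ = sin 23.44° × sin 317.618° = -0.26814, so δ = -15.553°.
cos h₀ = −tan ϕ · tan δ = −tan(-17.5°) × tan(-15.553°) = -0.0878, so h₀ = 1.6587 rad = 95.03°.
Daylight = 2h₀/(2π) × 24.00 h = (1.6587/π) × 24.00 = 12.67 h.

12.67 h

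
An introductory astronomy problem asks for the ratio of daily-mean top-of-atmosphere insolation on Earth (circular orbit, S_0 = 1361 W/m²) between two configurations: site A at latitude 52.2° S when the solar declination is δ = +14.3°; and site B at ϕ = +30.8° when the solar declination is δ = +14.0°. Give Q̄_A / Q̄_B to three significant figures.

Q̄_A / Q̄_B ≈ 0.308

— Configuration A (ϕ=-52.2°):
cos h₀ = −tan(-52.2°) tan(+14.300°) = 0.3286, h₀ = 1.2360 rad.
Bracket: h₀ sin ϕ sin δ + cos ϕ cos δ sin h₀ = 1.2360×-0.79016×0.24700 + 0.61291×0.96902×0.94447 = -0.241230 + 0.560942 = 0.319712.
Q̄ = (S_0/π) × [bracket] = (1361/π) × 0.319712 = 138.51 W/m².
— Configuration B (ϕ=+30.8°):
cos h₀ = −tan(+30.8°) tan(+14.000°) = -0.1486, h₀ = 1.7200 rad.
Bracket: h₀ sin ϕ sin δ + cos ϕ cos δ sin h₀ = 1.7200×0.51204×0.24192 + 0.85896×0.97030×0.98889 = 0.213061 + 0.824189 = 1.037250.
Q̄ = (S_0/π) × [bracket] = (1361/π) × 1.037250 = 449.36 W/m².
Ratio Q̄_A / Q̄_B = 138.51 / 449.36 = 0.3082.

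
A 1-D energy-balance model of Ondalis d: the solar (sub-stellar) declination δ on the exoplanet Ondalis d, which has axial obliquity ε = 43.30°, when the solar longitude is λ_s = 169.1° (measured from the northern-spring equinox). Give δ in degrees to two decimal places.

sin δ = sin ε · sin λ_s = sin 43.30° × sin 169.1° = 0.129685.
δ = arcsin(0.129685) = +7.45°.

δ = +7.45°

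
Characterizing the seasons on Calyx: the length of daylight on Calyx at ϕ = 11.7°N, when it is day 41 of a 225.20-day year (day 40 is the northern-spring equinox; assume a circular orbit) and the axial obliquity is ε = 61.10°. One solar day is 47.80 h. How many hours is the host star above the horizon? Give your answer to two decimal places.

23.98 h

Solar longitude: L_s = 360° × (41 − 40)/225.20 = 1.599°.
sin δ = sin 61.10° × sin 1.599° = 0.02442, so δ = +1.399°.
cos h₀ = −tan ϕ · tan δ = −tan(+11.7°) × tan(+1.399°) = -0.0051, so h₀ = 1.5759 rad = 90.29°.
Daylight = 2h₀/(2π) × 47.80 h = (1.5759/π) × 47.80 = 23.98 h.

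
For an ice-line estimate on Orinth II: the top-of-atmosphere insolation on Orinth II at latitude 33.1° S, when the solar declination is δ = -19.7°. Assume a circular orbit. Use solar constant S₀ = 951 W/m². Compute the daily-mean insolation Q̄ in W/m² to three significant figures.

Q̄ ≈ 333 W/m²

cos H₀ = −tan(-33.1°) tan(-19.700°) = -0.2334, H₀ = 1.8064 rad.
Bracket: H₀ sin φ sin δ + cos φ cos δ sin H₀ = 1.8064×-0.54610×-0.33710 + 0.83772×0.94147×0.97238 = 0.332541 + 0.766905 = 1.099446.
Q̄ = (S₀/π) × [bracket] = (951/π) × 1.099446 = 332.8 W/m².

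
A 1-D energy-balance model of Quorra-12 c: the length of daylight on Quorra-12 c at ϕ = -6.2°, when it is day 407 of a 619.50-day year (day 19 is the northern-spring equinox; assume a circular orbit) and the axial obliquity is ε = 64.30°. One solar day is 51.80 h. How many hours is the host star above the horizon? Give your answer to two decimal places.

Solar longitude: L_s = 360° × (407 − 19)/619.50 = 225.472°.
sin δ = sin 64.30° × sin 225.472° = -0.64239, so δ = -39.970°.
cos h₀ = −tan ϕ · tan δ = −tan(-6.2°) × tan(-39.970°) = -0.0911, so h₀ = 1.6620 rad = 95.22°.
Daylight = 2h₀/(2π) × 51.80 h = (1.6620/π) × 51.80 = 27.40 h.

27.40 h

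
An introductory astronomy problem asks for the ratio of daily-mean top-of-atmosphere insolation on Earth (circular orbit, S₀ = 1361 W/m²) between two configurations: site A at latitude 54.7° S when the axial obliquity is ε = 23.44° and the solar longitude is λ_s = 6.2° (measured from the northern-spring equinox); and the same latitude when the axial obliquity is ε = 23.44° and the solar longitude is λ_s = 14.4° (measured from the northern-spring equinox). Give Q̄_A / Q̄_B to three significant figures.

Q̄_A / Q̄_B ≈ 1.15

— Configuration A (φ=-54.7°):
Solar declination: sin δ = sin ε · sin λ_s = sin 23.44° × sin 6.2° = 0.04296, so δ = +2.462°.
cos H₀ = −tan(-54.7°) tan(+2.462°) = 0.0607, H₀ = 1.5100 rad.
Bracket: H₀ sin φ sin δ + cos φ cos δ sin H₀ = 1.5100×-0.81614×0.04296 + 0.57786×0.99908×0.99815 = -0.052943 + 0.576260 = 0.523317.
Q̄ = (S₀/π) × [bracket] = (1361/π) × 0.523317 = 226.71 W/m².
— Configuration B (φ=-54.7°):
Solar declination: sin δ = sin ε · sin λ_s = sin 23.44° × sin 14.4° = 0.09893, so δ = +5.677°.
cos H₀ = −tan(-54.7°) tan(+5.677°) = 0.1404, H₀ = 1.4299 rad.
Bracket: H₀ sin φ sin δ + cos φ cos δ sin H₀ = 1.4299×-0.81614×0.09893 + 0.57786×0.99509×0.99009 = -0.115451 + 0.569324 = 0.453873.
Q̄ = (S₀/π) × [bracket] = (1361/π) × 0.453873 = 196.63 W/m².
Ratio Q̄_A / Q̄_B = 226.71 / 196.63 = 1.153.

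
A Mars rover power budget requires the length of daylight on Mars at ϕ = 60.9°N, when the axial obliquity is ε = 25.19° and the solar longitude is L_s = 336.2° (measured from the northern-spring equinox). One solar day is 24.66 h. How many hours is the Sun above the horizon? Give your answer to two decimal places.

9.83 h

Solar declination: sin δ = sin ε · sin L_s = sin 25.19° × sin 336.2° = -0.17176, so δ = -9.890°.
cos h₀ = −tan ϕ · tan δ = −tan(+60.9°) × tan(-9.890°) = 0.3132, so h₀ = 1.2522 rad = 71.75°.
Daylight = 2h₀/(2π) × 24.66 h = (1.2522/π) × 24.66 = 9.83 h.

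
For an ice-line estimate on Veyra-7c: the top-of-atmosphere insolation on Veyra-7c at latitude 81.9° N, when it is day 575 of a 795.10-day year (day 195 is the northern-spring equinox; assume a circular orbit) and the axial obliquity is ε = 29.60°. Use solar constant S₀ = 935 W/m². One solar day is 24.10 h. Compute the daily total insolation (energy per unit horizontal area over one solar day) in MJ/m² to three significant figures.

6.80 MJ/m²

Solar longitude: λ_s = 360° × (575 − 195)/795.10 = 172.054°.
sin δ = sin 29.60° × sin 172.054° = 0.06828, so δ = +3.915°.
cos H₀ = −tan(+81.9°) tan(+3.915°) = -0.4809, H₀ = 2.0725 rad.
Bracket: H₀ sin φ sin δ + cos φ cos δ sin H₀ = 2.0725×0.99002×0.06828 + 0.14090×0.99767×0.87677 = 0.140098 + 0.123249 = 0.263347.
Q̄ = (S₀/π) × [bracket] = (935/π) × 0.263347 = 78.377 W/m².
Daily total = Q̄ × 24.10 h × 3600 s/h = 78.377 × 24.10 × 3600 / 10⁶ = 6.800 MJ/m².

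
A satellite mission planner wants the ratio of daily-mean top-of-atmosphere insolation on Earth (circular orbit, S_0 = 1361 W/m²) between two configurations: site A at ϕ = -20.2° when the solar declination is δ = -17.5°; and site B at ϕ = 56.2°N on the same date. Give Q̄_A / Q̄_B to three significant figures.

Q̄_A / Q̄_B ≈ 5.37

— Configuration A (ϕ=-20.2°):
cos h₀ = −tan(-20.2°) tan(-17.500°) = -0.1160, h₀ = 1.6871 rad.
Bracket: h₀ sin ϕ sin δ + cos ϕ cos δ sin h₀ = 1.6871×-0.34530×-0.30071 + 0.93849×0.95372×0.99325 = 0.175180 + 0.889015 = 1.064195.
Q̄ = (S_0/π) × [bracket] = (1361/π) × 1.064195 = 461.03 W/m².
— Configuration B (ϕ=+56.2°):
cos h₀ = −tan(+56.2°) tan(-17.500°) = 0.4710, h₀ = 1.0804 rad.
Bracket: h₀ sin ϕ sin δ + cos ϕ cos δ sin h₀ = 1.0804×0.83098×-0.30071 + 0.55630×0.95372×0.88214 = -0.269975 + 0.468023 = 0.198048.
Q̄ = (S_0/π) × [bracket] = (1361/π) × 0.198048 = 85.798 W/m².
Ratio Q̄_A / Q̄_B = 461.03 / 85.798 = 5.373.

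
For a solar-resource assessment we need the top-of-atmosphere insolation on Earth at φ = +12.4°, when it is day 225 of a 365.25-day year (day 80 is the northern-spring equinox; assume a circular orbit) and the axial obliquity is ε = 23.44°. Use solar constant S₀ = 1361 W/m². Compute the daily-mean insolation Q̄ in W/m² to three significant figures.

Solar longitude: λ_s = 360° × (225 − 80)/365.25 = 142.916°.
sin δ = sin 23.44° × sin 142.916° = 0.23986, so δ = +13.878°.
cos H₀ = −tan(+12.4°) tan(+13.878°) = -0.0543, H₀ = 1.6251 rad.
Bracket: H₀ sin φ sin δ + cos φ cos δ sin H₀ = 1.6251×0.21474×0.23986 + 0.97667×0.97081×0.99852 = 0.083705 + 0.946758 = 1.030463.
Q̄ = (S₀/π) × [bracket] = (1361/π) × 1.030463 = 446.4 W/m².

Q̄ ≈ 446 W/m²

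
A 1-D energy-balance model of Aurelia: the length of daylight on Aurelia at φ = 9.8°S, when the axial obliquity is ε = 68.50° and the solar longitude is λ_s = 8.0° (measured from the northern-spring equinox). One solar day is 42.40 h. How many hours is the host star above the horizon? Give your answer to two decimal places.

20.90 h

Solar declination: sin δ = sin ε · sin λ_s = sin 68.50° × sin 8.0° = 0.12949, so δ = +7.440°.
cos H₀ = −tan φ · tan δ = −tan(-9.8°) × tan(+7.440°) = 0.0226, so H₀ = 1.5482 rad = 88.71°.
Daylight = 2H₀/(2π) × 42.40 h = (1.5482/π) × 42.40 = 20.90 h.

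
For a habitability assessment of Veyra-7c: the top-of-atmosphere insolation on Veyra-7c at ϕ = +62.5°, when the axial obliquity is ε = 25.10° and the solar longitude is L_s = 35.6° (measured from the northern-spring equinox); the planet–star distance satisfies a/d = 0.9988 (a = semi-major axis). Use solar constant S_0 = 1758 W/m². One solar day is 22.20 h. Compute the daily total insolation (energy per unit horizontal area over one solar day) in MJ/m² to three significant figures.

37.8 MJ/m²

Solar declination: sin δ = sin ε · sin L_s = sin 25.10° × sin 35.6° = 0.24694, so δ = +14.296°.
cos h₀ = −tan(+62.5°) tan(+14.296°) = -0.4895, h₀ = 2.0823 rad.
Bracket: h₀ sin ϕ sin δ + cos ϕ cos δ sin h₀ = 2.0823×0.88701×0.24694 + 0.46175×0.96903×0.87199 = 0.456103 + 0.390172 = 0.846275.
Inverse-square distance factor (a/d)² = 0.9988² = 0.997601.
Q̄ = (S_0/π) × 0.997601 × [bracket] = (1758/π) × 0.997601 × 0.846275 = 472.43 W/m².
Daily total = Q̄ × 22.20 h × 3600 s/h = 472.43 × 22.20 × 3600 / 10⁶ = 37.76 MJ/m².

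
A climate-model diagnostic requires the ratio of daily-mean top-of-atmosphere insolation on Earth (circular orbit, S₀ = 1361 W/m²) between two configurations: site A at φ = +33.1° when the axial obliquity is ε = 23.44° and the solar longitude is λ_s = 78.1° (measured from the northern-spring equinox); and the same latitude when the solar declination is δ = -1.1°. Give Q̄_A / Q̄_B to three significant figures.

Q̄_A / Q̄_B ≈ 1.38

— Configuration A (φ=+33.1°):
Solar declination: sin δ = sin ε · sin λ_s = sin 23.44° × sin 78.1° = 0.38924, so δ = +22.907°.
cos H₀ = −tan(+33.1°) tan(+22.907°) = -0.2755, H₀ = 1.8499 rad.
Bracket: H₀ sin φ sin δ + cos φ cos δ sin H₀ = 1.8499×0.54610×0.38924 + 0.83772×0.92114×0.96131 = 0.393222 + 0.741802 = 1.135024.
Q̄ = (S₀/π) × [bracket] = (1361/π) × 1.135024 = 491.71 W/m².
— Configuration B (φ=+33.1°):
cos H₀ = −tan(+33.1°) tan(-1.100°) = 0.0125, H₀ = 1.5583 rad.
Bracket: H₀ sin φ sin δ + cos φ cos δ sin H₀ = 1.5583×0.54610×-0.01920 + 0.83772×0.99982×0.99992 = -0.016339 + 0.837502 = 0.821163.
Q̄ = (S₀/π) × [bracket] = (1361/π) × 0.821163 = 355.74 W/m².
Ratio Q̄_A / Q̄_B = 491.71 / 355.74 = 1.382.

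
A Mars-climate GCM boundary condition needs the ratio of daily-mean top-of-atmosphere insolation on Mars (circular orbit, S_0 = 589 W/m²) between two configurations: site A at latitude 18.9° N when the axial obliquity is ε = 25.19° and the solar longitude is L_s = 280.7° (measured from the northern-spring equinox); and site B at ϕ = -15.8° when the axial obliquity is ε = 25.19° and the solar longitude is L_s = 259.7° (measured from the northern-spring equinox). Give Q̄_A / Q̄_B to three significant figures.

— Configuration A (ϕ=+18.9°):
Solar declination: sin δ = sin ε · sin L_s = sin 25.19° × sin 280.7° = -0.41822, so δ = -24.722°.
cos h₀ = −tan(+18.9°) tan(-24.722°) = 0.1576, h₀ = 1.4125 rad.
Bracket: h₀ sin ϕ sin δ + cos ϕ cos δ sin h₀ = 1.4125×0.32392×-0.41822 + 0.94609×0.90835×0.98750 = -0.191351 + 0.848639 = 0.657288.
Q̄ = (S_0/π) × [bracket] = (589/π) × 0.657288 = 123.23 W/m².
— Configuration B (ϕ=-15.8°):
Solar declination: sin δ = sin ε · sin L_s = sin 25.19° × sin 259.7° = -0.41876, so δ = -24.756°.
cos h₀ = −tan(-15.8°) tan(-24.756°) = -0.1305, h₀ = 1.7017 rad.
Bracket: h₀ sin ϕ sin δ + cos ϕ cos δ sin h₀ = 1.7017×-0.27228×-0.41876 + 0.96222×0.90810×0.99145 = 0.194028 + 0.866321 = 1.060349.
Q̄ = (S_0/π) × [bracket] = (589/π) × 1.060349 = 198.80 W/m².
Ratio Q̄_A / Q̄_B = 123.23 / 198.80 = 0.6199.

Q̄_A / Q̄_B ≈ 0.620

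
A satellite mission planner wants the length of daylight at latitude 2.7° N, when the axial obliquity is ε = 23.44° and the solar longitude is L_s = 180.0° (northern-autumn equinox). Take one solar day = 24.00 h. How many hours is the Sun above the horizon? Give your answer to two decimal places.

12.00 h

Solar declination: sin δ = sin ε · sin L_s = sin 23.44° × sin 180.0° = 0.00000, so δ = +0.000°.
cos h₀ = −tan ϕ · tan δ = −tan(+2.7°) × tan(+0.000°) = -0.0000, so h₀ = 1.5708 rad = 90.00°.
Daylight = 2h₀/(2π) × 24.00 h = (1.5708/π) × 24.00 = 12.00 h.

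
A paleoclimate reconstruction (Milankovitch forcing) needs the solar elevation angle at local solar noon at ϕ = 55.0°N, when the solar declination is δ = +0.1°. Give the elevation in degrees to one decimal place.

At local noon the hour angle is zero, so the zenith angle equals |ϕ − δ| = |+55.0° − (+0.100°)| = 54.900°.
Elevation = 90° − 54.900° = 35.1°.

35.1°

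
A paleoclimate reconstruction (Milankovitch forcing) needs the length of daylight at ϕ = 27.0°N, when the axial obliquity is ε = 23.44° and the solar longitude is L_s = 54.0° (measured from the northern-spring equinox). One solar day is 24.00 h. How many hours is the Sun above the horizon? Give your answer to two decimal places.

Solar declination: sin δ = sin ε · sin L_s = sin 23.44° × sin 54.0° = 0.32182, so δ = +18.773°.
cos h₀ = −tan ϕ · tan δ = −tan(+27.0°) × tan(+18.773°) = -0.1732, so h₀ = 1.7449 rad = 99.97°.
Daylight = 2h₀/(2π) × 24.00 h = (1.7449/π) × 24.00 = 13.33 h.

13.33 h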